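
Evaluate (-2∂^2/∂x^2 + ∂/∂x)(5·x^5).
25 x^{3} \left(x - 8\right)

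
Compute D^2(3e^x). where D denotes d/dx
3 e^{x}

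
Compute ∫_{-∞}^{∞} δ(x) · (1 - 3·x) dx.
1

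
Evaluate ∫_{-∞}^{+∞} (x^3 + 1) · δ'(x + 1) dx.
-3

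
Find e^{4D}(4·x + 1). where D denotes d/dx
4 x + 17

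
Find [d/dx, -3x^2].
- 6 x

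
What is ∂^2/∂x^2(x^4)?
12 x^{2}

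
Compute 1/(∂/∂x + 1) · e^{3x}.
\frac{e^{3 x}}{4}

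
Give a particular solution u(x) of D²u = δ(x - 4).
\frac{|x - 4|}{2}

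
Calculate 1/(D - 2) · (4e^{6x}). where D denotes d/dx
e^{6 x}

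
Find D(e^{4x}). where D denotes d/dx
4 e^{4 x}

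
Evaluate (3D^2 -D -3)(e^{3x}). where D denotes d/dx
21 e^{3 x}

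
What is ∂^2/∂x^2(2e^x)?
2 e^{x}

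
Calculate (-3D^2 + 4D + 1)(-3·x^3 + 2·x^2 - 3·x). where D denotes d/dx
- 3 x^{3} - 34 x^{2} + 67 x - 24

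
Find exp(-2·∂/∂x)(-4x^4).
- 4 x^{4} + 32 x^{3} - 96 x^{2} + 128 x - 64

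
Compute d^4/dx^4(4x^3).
0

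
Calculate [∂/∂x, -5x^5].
- 25 x^{4}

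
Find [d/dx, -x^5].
- 5 x^{4}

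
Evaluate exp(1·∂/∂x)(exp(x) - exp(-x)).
2 \sinh{\left(x + 1 \right)}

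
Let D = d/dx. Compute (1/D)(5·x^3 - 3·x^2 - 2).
\frac{5 x^{4}}{4} - x^{3} - 2 x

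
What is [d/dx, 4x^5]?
20 x^{4}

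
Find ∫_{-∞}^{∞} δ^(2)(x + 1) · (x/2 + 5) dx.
0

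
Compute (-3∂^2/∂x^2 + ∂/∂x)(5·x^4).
20 x^{2} \left(x - 9\right)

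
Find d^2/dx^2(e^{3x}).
9 e^{3 x}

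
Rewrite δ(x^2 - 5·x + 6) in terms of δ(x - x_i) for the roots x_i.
\frac{\delta(x - 2) + \delta(x - 3)}{1}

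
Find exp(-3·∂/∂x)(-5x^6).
- 5 x^{6} + 90 x^{5} - 675 x^{4} + 2700 x^{3} - 6075 x^{2} + 7290 x - 3645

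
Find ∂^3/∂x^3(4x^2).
0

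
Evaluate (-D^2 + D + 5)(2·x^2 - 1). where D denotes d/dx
10 x^{2} + 4 x - 9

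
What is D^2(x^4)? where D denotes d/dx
12 x^{2}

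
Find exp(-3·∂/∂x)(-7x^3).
- 7 x^{3} + 63 x^{2} - 189 x + 189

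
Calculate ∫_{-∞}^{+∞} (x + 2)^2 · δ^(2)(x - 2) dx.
2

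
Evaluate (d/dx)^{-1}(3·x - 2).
\frac{3 x^{2}}{2} - 2 x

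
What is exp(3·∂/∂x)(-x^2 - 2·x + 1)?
- x^{2} - 8 x - 14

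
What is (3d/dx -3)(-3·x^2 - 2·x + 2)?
9 x^{2} - 12 x - 12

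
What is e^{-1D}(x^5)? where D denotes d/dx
x^{5} - 5 x^{4} + 10 x^{3} - 10 x^{2} + 5 x - 1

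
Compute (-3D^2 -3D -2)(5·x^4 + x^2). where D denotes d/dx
- 10 x^{4} - 60 x^{3} - 182 x^{2} - 6 x - 6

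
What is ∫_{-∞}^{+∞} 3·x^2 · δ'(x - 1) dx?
-6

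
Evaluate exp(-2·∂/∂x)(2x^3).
2 x^{3} - 12 x^{2} + 24 x - 16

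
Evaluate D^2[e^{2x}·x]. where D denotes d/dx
4 \left(x + 1\right) e^{2 x}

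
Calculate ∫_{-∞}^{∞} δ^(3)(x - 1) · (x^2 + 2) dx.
0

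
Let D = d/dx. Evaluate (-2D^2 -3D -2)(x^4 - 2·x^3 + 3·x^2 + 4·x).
- 2 x^{4} - 8 x^{3} - 12 x^{2} - 2 x - 24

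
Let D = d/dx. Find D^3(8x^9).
4032 x^{6}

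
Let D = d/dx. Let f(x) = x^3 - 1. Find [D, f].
3 x^{2}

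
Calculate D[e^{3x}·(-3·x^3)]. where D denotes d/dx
9 x^{2} \left(- x - 1\right) e^{3 x}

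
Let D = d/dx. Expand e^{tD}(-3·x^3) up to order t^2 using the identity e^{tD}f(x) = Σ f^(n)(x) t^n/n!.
3 x \left(- 3 t^{2} - 3 t x - x^{2}\right)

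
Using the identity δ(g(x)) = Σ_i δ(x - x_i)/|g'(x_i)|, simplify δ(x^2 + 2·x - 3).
\frac{\delta(x + 3) + \delta(x - 1)}{4}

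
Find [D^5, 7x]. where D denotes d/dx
35D^{4}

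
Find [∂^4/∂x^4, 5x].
20\frac{d^{3}}{dx^{3}}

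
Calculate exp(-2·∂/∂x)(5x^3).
5 x^{3} - 30 x^{2} + 60 x - 40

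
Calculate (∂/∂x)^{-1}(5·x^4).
x^{5}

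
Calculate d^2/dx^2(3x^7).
126 x^{5}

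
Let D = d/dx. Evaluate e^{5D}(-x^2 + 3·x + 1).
- x^{2} - 7 x - 9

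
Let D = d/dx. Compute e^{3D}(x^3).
x^{3} + 9 x^{2} + 27 x + 27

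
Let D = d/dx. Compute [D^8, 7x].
56D^{7}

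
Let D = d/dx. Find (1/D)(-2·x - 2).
- x^{2} - 2 x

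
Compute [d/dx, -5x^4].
- 20 x^{3}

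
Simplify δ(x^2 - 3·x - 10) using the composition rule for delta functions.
\frac{\delta(x + 2) + \delta(x - 5)}{7}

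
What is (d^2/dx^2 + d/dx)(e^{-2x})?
2 e^{- 2 x}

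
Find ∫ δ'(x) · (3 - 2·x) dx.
2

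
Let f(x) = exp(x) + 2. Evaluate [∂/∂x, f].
e^{x}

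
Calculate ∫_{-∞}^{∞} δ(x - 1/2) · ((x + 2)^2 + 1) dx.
\frac{29}{4}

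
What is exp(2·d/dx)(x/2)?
\frac{x}{2} + 1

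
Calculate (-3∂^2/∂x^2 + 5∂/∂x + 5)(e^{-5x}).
- 95 e^{- 5 x}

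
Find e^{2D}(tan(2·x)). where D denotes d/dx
\tan{\left(2 x + 4 \right)}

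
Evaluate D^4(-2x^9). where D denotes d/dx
- 6048 x^{5}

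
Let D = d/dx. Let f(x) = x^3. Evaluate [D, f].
3 x^{2}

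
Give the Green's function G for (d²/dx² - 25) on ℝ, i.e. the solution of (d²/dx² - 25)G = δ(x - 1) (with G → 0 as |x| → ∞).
-\frac{e^{-5|x - 1|}}{10}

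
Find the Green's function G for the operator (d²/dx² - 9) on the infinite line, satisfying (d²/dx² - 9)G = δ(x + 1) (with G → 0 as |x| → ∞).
-\frac{e^{-3|x + 1|}}{6}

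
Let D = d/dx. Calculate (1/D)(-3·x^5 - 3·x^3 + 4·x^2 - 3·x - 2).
- \frac{x^{6}}{2} - \frac{3 x^{4}}{4} + \frac{4 x^{3}}{3} - \frac{3 x^{2}}{2} - 2 x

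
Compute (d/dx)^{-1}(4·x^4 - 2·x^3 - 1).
\frac{4 x^{5}}{5} - \frac{x^{4}}{2} - x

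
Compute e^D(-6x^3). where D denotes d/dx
- 6 x^{3} - 18 x^{2} - 18 x - 6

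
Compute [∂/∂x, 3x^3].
9 x^{2}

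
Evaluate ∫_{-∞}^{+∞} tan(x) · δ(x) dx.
0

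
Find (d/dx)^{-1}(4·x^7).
\frac{x^{8}}{2}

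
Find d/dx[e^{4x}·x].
\left(4 x + 1\right) e^{4 x}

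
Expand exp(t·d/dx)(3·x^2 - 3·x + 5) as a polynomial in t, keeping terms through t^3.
3 t^{2} + 3 t \left(2 x - 1\right) + 3 x^{2} - 3 x + 5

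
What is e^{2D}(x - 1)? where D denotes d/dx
x + 1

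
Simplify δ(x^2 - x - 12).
\frac{\delta(x - 4) + \delta(x + 3)}{7}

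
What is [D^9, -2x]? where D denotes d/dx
-18D^{8}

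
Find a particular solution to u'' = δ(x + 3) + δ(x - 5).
\frac{|x + 3|}{2} + \frac{|x - 5|}{2}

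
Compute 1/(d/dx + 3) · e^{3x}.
\frac{e^{3 x}}{6}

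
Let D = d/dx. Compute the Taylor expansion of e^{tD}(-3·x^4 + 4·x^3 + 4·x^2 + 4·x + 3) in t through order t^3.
t^{3} \left(4 - 12 x\right) + t^{2} \left(- 18 x^{2} + 12 x + 4\right) + 4 t \left(- 3 x^{3} + 3 x^{2} + 2 x + 1\right) - 3 x^{4} + 4 x^{3} + 4 x^{2} + 4 x + 3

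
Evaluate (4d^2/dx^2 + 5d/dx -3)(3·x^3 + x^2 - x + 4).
- 9 x^{3} + 42 x^{2} + 85 x - 9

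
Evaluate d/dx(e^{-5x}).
- 5 e^{- 5 x}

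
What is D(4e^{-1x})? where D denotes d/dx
- 4 e^{- x}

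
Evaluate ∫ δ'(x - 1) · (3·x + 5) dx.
-3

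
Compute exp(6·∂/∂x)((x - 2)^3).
x^{3} + 12 x^{2} + 48 x + 64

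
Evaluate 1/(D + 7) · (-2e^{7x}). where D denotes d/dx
- \frac{e^{7 x}}{7}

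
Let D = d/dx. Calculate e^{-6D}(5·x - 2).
5 x - 32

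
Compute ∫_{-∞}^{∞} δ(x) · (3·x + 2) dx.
2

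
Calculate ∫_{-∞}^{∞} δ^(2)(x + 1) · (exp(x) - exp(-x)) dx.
- 2 \sinh{\left(1 \right)}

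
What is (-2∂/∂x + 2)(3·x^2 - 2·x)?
6 x^{2} - 16 x + 4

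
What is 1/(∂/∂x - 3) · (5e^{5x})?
\frac{5 e^{5 x}}{2}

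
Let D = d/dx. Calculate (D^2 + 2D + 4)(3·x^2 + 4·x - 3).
12 x^{2} + 28 x + 2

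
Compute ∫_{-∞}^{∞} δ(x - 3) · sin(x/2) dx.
\sin{\left(\frac{3}{2} \right)}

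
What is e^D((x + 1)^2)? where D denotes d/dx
x^{2} + 4 x + 4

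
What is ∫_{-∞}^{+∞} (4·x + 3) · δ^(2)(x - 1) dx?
0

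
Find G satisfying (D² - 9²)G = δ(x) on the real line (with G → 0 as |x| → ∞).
-\frac{e^{-9|x|}}{18}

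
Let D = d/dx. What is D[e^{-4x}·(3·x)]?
3 \left(1 - 4 x\right) e^{- 4 x}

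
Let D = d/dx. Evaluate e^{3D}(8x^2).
8 x^{2} + 48 x + 72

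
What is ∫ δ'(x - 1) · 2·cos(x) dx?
2 \sin{\left(1 \right)}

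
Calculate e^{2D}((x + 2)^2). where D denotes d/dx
x^{2} + 8 x + 16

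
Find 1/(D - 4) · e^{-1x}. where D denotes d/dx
- \frac{e^{- x}}{5}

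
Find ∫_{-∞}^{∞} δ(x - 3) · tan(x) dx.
\tan{\left(3 \right)}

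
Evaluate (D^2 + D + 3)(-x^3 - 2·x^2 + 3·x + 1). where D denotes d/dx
- 3 x^{3} - 9 x^{2} - x + 2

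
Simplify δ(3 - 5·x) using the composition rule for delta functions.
\frac{\delta(x - 3/5)}{5}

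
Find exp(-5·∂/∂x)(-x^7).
- x^{7} + 35 x^{6} - 525 x^{5} + 4375 x^{4} - 21875 x^{3} + 65625 x^{2} - 109375 x + 78125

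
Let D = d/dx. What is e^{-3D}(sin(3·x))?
\sin{\left(3 x - 9 \right)}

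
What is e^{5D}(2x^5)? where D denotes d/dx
2 x^{5} + 50 x^{4} + 500 x^{3} + 2500 x^{2} + 6250 x + 6250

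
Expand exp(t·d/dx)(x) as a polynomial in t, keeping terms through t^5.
t + x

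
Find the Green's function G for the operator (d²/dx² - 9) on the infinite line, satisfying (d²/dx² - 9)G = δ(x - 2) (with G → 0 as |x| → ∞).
-\frac{e^{-3|x - 2|}}{6}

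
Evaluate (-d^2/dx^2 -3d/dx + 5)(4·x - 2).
20 x - 22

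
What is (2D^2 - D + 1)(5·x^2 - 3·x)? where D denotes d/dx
5 x^{2} - 13 x + 23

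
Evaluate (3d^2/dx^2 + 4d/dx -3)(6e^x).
24 e^{x}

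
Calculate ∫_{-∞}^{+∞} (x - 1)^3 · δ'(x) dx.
-3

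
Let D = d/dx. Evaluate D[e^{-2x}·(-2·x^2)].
4 x \left(x - 1\right) e^{- 2 x}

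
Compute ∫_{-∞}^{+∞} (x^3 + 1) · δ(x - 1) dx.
2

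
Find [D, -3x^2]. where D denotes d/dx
- 6 x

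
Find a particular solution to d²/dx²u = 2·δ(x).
|x|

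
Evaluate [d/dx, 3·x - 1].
3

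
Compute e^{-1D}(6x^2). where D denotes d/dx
6 x^{2} - 12 x + 6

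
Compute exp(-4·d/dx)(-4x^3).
- 4 x^{3} + 48 x^{2} - 192 x + 256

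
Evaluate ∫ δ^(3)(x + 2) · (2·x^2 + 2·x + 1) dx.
0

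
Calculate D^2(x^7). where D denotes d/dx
42 x^{5}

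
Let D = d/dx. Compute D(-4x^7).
- 28 x^{6}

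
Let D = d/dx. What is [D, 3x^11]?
33 x^{10}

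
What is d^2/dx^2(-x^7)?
- 42 x^{5}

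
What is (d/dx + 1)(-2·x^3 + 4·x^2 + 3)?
- 2 x^{3} - 2 x^{2} + 8 x + 3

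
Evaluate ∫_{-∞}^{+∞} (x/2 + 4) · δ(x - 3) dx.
\frac{11}{2}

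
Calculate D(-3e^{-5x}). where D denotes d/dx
15 e^{- 5 x}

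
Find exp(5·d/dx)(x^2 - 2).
x^{2} + 10 x + 23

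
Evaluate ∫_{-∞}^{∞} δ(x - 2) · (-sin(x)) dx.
- \sin{\left(2 \right)}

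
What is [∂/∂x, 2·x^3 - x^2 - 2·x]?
6 x^{2} - 2 x - 2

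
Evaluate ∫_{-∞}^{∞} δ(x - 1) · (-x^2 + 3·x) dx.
2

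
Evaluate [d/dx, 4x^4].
16 x^{3}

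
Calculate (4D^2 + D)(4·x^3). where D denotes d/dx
12 x \left(x + 8\right)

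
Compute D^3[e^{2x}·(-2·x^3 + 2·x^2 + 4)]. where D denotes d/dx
\left(- 16 x^{3} - 56 x^{2} - 24 x + 44\right) e^{2 x}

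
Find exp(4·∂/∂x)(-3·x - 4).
- 3 x - 16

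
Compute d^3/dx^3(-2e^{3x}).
- 54 e^{3 x}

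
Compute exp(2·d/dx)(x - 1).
x + 1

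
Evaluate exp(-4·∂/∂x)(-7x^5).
- 7 x^{5} + 140 x^{4} - 1120 x^{3} + 4480 x^{2} - 8960 x + 7168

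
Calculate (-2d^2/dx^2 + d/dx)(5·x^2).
10 x - 20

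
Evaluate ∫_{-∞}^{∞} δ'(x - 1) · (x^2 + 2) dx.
-2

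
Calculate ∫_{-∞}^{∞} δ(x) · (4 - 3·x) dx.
4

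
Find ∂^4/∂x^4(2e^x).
2 e^{x}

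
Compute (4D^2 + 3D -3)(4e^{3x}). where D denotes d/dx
168 e^{3 x}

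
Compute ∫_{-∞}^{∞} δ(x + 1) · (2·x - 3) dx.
-5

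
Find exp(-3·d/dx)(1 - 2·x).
7 - 2 x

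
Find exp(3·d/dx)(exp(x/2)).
e^{\frac{x}{2} + \frac{3}{2}}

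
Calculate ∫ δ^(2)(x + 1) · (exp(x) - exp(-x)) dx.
- 2 \sinh{\left(1 \right)}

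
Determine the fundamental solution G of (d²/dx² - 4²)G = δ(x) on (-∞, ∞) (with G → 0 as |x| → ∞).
-\frac{e^{-4|x|}}{8}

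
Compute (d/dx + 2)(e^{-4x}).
- 2 e^{- 4 x}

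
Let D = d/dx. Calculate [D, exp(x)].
e^{x}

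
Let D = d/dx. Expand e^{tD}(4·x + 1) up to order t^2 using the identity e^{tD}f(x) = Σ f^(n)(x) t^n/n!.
4 t + 4 x + 1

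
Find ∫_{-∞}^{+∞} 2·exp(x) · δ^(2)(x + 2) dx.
\frac{2}{e^{2}}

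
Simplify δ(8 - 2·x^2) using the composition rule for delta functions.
\frac{\delta(x - 2) + \delta(x + 2)}{8}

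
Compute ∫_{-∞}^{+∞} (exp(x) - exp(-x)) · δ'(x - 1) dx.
- 2 \cosh{\left(1 \right)}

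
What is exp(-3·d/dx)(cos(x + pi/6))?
\cos{\left(x - 3 + \frac{\pi}{6} \right)}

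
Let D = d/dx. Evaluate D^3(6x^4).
144 x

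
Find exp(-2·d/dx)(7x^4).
7 x^{4} - 56 x^{3} + 168 x^{2} - 224 x + 112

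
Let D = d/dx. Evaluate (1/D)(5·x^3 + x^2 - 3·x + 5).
\frac{5 x^{4}}{4} + \frac{x^{3}}{3} - \frac{3 x^{2}}{2} + 5 x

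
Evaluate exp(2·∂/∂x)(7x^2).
7 x^{2} + 28 x + 28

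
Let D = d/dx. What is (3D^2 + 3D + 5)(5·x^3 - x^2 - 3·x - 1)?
25 x^{3} + 40 x^{2} + 69 x - 20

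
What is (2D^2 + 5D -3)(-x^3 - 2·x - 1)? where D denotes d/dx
3 x^{3} - 15 x^{2} - 6 x - 7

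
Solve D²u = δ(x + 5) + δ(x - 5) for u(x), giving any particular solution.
\frac{|x + 5|}{2} + \frac{|x - 5|}{2}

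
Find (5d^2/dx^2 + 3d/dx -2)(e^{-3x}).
34 e^{- 3 x}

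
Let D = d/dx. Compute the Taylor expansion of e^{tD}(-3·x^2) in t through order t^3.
- 3 t^{2} - 6 t x - 3 x^{2}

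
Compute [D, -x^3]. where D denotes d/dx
- 3 x^{2}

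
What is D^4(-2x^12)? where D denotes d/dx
- 23760 x^{8}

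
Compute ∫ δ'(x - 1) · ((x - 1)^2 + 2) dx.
0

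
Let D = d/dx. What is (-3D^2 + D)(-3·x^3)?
9 x \left(6 - x\right)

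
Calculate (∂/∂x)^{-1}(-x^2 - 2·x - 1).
- \frac{x^{3}}{3} - x^{2} - x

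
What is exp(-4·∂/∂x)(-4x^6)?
- 4 x^{6} + 96 x^{5} - 960 x^{4} + 5120 x^{3} - 15360 x^{2} + 24576 x - 16384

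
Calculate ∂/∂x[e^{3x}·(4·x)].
\left(12 x + 4\right) e^{3 x}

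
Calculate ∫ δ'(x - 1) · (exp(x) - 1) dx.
- e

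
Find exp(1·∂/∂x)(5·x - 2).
5 x + 3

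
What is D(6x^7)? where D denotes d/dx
42 x^{6}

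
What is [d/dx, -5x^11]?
- 55 x^{10}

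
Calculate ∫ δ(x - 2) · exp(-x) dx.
e^{-2}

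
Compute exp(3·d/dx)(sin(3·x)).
\sin{\left(3 x + 9 \right)}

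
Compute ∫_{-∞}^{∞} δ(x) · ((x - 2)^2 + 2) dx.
6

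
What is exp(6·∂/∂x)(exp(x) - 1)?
e^{x + 6} - 1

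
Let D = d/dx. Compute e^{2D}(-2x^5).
- 2 x^{5} - 20 x^{4} - 80 x^{3} - 160 x^{2} - 160 x - 64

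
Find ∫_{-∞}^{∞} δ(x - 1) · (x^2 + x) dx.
2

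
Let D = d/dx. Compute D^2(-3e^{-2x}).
- 12 e^{- 2 x}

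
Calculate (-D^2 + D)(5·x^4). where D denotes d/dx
20 x^{2} \left(x - 3\right)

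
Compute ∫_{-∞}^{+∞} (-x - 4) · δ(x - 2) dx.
-6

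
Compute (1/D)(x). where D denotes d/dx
\frac{x^{2}}{2}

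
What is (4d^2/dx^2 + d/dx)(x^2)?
2 x + 8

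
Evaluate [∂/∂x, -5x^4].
- 20 x^{3}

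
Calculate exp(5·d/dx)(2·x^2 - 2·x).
2 x^{2} + 18 x + 40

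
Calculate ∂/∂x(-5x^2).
- 10 x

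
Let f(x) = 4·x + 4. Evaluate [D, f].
4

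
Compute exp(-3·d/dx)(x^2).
x^{2} - 6 x + 9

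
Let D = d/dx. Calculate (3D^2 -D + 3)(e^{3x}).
27 e^{3 x}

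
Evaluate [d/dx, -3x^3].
- 9 x^{2}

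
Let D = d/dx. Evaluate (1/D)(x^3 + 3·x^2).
\frac{x^{4}}{4} + x^{3}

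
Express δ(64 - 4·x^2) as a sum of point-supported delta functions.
\frac{\delta(x - 4) + \delta(x + 4)}{32}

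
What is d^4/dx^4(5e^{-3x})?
405 e^{- 3 x}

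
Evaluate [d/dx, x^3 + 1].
3 x^{2}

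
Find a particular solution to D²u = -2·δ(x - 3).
-|x - 3|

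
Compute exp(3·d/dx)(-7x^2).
- 7 x^{2} - 42 x - 63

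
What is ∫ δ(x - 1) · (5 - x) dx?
4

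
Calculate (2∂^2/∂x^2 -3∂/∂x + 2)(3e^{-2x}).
48 e^{- 2 x}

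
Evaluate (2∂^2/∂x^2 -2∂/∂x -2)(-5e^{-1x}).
- 10 e^{- x}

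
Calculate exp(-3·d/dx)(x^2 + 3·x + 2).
x^{2} - 3 x + 2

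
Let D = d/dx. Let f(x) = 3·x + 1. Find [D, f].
3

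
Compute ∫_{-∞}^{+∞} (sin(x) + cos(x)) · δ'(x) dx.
-1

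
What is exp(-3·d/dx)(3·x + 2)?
3 x - 7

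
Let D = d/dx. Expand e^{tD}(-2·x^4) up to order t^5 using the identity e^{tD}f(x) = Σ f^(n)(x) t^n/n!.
- 2 t^{4} - 8 t^{3} x - 12 t^{2} x^{2} - 8 t x^{3} - 2 x^{4}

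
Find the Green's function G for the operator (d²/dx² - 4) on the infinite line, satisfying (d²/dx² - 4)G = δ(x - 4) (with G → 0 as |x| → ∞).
-\frac{e^{-2|x - 4|}}{4}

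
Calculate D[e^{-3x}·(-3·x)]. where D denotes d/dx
3 \left(3 x - 1\right) e^{- 3 x}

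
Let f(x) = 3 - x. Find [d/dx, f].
-1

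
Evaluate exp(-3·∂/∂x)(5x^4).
5 x^{4} - 60 x^{3} + 270 x^{2} - 540 x + 405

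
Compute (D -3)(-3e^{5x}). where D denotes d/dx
- 6 e^{5 x}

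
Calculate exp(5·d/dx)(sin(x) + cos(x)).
\sqrt{2} \sin{\left(x + \frac{\pi}{4} + 5 \right)}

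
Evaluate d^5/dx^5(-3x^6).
- 2160 x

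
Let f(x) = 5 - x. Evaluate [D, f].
-1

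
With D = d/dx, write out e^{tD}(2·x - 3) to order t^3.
2 t + 2 x - 3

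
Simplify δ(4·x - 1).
\frac{\delta(x - 1/4)}{4}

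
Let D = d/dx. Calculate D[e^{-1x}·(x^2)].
x \left(2 - x\right) e^{- x}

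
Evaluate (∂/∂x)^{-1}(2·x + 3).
x^{2} + 3 x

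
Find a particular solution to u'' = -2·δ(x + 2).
-|x + 2|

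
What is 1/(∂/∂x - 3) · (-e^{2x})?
e^{2 x}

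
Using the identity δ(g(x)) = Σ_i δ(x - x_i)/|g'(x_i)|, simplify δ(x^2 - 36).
\frac{\delta(x - 6) + \delta(x + 6)}{12}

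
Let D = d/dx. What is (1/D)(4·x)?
2 x^{2}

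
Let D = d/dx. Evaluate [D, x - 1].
1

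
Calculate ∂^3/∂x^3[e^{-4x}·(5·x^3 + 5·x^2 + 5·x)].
10 \left(- 32 x^{3} + 40 x^{2} - 20 x + 15\right) e^{- 4 x}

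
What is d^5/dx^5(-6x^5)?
-720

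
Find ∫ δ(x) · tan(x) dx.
0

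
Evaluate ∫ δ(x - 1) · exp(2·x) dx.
e^{2}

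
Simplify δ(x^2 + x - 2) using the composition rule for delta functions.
\frac{\delta(x - 1) + \delta(x + 2)}{3}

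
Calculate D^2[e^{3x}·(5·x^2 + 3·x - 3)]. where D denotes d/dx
\left(45 x^{2} + 87 x + 1\right) e^{3 x}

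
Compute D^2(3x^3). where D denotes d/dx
18 x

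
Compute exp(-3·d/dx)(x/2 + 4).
\frac{x}{2} + \frac{5}{2}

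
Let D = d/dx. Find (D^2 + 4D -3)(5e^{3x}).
90 e^{3 x}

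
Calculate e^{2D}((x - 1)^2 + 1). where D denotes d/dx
x^{2} + 2 x + 2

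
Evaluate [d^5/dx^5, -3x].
-15\frac{d^{4}}{dx^{4}}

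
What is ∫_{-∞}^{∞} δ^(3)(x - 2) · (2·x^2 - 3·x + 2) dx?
0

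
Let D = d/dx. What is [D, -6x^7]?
- 42 x^{6}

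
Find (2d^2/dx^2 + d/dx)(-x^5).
5 x^{3} \left(- x - 8\right)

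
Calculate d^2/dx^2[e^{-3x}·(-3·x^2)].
3 \left(- 9 x^{2} + 12 x - 2\right) e^{- 3 x}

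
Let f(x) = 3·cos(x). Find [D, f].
- 3 \sin{\left(x \right)}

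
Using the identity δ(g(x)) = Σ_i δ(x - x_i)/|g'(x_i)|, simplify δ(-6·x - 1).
\frac{\delta(x + 1/6)}{6}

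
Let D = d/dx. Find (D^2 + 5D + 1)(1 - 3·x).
- 3 x - 14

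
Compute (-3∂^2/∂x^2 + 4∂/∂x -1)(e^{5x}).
- 56 e^{5 x}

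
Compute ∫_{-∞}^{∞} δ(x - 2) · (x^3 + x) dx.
10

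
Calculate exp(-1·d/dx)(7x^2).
7 x^{2} - 14 x + 7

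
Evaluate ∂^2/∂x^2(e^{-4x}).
16 e^{- 4 x}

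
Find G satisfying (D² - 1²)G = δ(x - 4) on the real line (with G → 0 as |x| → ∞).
-\frac{e^{-|x - 4|}}{2}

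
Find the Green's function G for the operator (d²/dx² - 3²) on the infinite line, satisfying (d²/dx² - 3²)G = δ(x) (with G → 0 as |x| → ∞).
-\frac{e^{-3|x|}}{6}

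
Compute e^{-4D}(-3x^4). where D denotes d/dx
- 3 x^{4} + 48 x^{3} - 288 x^{2} + 768 x - 768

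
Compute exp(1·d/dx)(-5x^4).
- 5 x^{4} - 20 x^{3} - 30 x^{2} - 20 x - 5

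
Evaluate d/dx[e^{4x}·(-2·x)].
\left(- 8 x - 2\right) e^{4 x}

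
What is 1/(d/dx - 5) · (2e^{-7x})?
- \frac{e^{- 7 x}}{6}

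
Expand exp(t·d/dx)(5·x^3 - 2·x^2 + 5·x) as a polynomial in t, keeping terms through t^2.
t^{2} \left(15 x - 2\right) + t \left(15 x^{2} - 4 x + 5\right) + 5 x^{3} - 2 x^{2} + 5 x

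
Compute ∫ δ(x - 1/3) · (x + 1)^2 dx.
\frac{16}{9}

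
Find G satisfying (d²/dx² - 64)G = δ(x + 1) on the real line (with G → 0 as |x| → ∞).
-\frac{e^{-8|x + 1|}}{16}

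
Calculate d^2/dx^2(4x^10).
360 x^{8}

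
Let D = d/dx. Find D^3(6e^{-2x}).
- 48 e^{- 2 x}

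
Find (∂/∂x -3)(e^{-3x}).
- 6 e^{- 3 x}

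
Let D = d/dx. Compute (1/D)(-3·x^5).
- \frac{x^{6}}{2}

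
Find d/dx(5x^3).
15 x^{2}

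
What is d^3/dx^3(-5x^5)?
- 300 x^{2}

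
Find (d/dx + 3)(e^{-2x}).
e^{- 2 x}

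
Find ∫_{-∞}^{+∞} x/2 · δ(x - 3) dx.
\frac{3}{2}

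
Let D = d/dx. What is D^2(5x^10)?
450 x^{8}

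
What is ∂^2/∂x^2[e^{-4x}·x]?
8 \left(2 x - 1\right) e^{- 4 x}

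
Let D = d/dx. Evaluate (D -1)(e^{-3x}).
- 4 e^{- 3 x}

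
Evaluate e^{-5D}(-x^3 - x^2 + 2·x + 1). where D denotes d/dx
- x^{3} + 14 x^{2} - 63 x + 91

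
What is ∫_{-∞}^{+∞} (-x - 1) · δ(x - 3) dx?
-4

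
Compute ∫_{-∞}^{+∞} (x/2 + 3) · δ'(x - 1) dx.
- \frac{1}{2}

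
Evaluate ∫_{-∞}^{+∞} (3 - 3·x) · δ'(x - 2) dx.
3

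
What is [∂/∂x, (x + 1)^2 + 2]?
2 x + 2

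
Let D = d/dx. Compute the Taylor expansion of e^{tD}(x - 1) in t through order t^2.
t + x - 1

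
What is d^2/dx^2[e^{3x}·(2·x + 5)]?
\left(18 x + 57\right) e^{3 x}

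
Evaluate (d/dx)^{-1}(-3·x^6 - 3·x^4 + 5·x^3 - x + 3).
- \frac{3 x^{7}}{7} - \frac{3 x^{5}}{5} + \frac{5 x^{4}}{4} - \frac{x^{2}}{2} + 3 x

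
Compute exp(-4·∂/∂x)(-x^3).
- x^{3} + 12 x^{2} - 48 x + 64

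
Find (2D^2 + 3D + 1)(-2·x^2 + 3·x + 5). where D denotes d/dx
- 2 x^{2} - 9 x + 6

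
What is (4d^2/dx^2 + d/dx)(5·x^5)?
25 x^{3} \left(x + 16\right)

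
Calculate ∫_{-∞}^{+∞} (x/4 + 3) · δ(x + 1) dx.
\frac{11}{4}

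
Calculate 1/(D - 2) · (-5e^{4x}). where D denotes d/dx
- \frac{5 e^{4 x}}{2}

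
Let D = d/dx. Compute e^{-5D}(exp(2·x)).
e^{2 x - 10}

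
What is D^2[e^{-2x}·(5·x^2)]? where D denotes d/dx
10 \left(2 x^{2} - 4 x + 1\right) e^{- 2 x}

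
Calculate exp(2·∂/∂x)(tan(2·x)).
\tan{\left(2 x + 4 \right)}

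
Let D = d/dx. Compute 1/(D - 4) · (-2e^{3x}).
2 e^{3 x}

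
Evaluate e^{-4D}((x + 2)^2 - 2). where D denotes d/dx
x^{2} - 4 x + 2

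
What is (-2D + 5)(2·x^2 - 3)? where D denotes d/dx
10 x^{2} - 8 x - 15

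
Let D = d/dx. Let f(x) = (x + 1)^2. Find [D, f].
2 x + 2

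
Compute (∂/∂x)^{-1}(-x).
- \frac{x^{2}}{2}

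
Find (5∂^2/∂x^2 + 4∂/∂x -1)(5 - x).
x - 9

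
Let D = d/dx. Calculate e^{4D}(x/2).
\frac{x}{2} + 2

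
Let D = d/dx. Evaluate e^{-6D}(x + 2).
x - 4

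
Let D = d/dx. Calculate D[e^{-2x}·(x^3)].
x^{2} \left(3 - 2 x\right) e^{- 2 x}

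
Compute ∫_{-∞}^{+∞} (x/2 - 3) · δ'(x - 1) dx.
- \frac{1}{2}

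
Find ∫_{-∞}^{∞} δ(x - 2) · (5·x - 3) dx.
7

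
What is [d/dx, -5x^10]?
- 50 x^{9}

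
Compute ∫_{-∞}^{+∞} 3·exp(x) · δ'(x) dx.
-3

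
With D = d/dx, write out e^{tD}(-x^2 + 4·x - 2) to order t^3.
- t^{2} - 2 t \left(x - 2\right) - x^{2} + 4 x - 2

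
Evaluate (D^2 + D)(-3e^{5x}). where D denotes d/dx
- 90 e^{5 x}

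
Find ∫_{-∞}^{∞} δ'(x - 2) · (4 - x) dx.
1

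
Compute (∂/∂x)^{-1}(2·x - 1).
x^{2} - x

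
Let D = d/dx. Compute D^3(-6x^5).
- 360 x^{2}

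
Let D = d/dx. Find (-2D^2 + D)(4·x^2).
8 x - 16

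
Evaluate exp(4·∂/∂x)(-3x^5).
- 3 x^{5} - 60 x^{4} - 480 x^{3} - 1920 x^{2} - 3840 x - 3072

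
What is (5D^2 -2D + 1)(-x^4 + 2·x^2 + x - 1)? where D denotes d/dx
- x^{4} + 8 x^{3} - 58 x^{2} - 7 x + 17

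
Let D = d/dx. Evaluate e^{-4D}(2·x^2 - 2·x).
2 x^{2} - 18 x + 40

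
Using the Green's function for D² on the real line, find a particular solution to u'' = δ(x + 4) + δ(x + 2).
\frac{|x + 4|}{2} + \frac{|x + 2|}{2}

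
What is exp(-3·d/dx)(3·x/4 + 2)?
\frac{3 x}{4} - \frac{1}{4}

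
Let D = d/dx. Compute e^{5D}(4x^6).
4 x^{6} + 120 x^{5} + 1500 x^{4} + 10000 x^{3} + 37500 x^{2} + 75000 x + 62500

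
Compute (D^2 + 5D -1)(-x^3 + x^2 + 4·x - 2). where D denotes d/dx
x^{3} - 16 x^{2} + 24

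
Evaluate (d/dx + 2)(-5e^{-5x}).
15 e^{- 5 x}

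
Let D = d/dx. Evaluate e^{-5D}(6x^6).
6 x^{6} - 180 x^{5} + 2250 x^{4} - 15000 x^{3} + 56250 x^{2} - 112500 x + 93750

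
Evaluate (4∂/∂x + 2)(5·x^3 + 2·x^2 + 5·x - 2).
10 x^{3} + 64 x^{2} + 26 x + 16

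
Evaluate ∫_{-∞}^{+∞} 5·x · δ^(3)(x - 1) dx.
0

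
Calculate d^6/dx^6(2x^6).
1440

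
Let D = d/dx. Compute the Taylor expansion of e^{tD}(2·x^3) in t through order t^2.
2 x \left(3 t^{2} + 3 t x + x^{2}\right)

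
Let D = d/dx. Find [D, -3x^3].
- 9 x^{2}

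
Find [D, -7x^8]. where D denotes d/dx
- 56 x^{7}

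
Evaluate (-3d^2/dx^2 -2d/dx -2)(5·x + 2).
- 10 x - 14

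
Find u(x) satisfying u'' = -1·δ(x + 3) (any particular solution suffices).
-\frac{|x + 3|}{2}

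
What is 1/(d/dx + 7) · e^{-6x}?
e^{- 6 x}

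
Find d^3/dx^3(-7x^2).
0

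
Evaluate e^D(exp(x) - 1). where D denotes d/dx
e^{x + 1} - 1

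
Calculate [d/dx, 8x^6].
48 x^{5}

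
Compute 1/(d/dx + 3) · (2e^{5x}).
\frac{e^{5 x}}{4}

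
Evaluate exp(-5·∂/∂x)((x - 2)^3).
x^{3} - 21 x^{2} + 147 x - 343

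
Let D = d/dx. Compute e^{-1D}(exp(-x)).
e^{1 - x}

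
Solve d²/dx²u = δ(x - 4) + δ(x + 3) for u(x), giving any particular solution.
\frac{|x - 4|}{2} + \frac{|x + 3|}{2}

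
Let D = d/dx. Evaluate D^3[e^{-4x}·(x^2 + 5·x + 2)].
8 \left(- 8 x^{2} - 28 x + 11\right) e^{- 4 x}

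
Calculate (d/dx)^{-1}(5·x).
\frac{5 x^{2}}{2}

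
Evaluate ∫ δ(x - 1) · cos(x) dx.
\cos{\left(1 \right)}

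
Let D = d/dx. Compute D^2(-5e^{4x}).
- 80 e^{4 x}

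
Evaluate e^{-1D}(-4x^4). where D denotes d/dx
- 4 x^{4} + 16 x^{3} - 24 x^{2} + 16 x - 4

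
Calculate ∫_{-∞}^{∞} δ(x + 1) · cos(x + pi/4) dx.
\sin{\left(\frac{\pi}{4} + 1 \right)}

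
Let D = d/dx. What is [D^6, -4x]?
-24D^{5}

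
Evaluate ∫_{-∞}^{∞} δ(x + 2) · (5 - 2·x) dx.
9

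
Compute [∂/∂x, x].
1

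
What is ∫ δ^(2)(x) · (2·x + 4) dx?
0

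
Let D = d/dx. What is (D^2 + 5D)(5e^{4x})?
180 e^{4 x}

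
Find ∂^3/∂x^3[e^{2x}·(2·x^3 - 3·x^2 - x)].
\left(16 x^{3} + 48 x^{2} - 8 x - 36\right) e^{2 x}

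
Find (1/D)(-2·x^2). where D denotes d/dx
- \frac{2 x^{3}}{3}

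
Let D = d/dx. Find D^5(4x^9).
60480 x^{4}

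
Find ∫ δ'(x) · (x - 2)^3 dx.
-12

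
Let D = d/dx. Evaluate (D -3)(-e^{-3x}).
6 e^{- 3 x}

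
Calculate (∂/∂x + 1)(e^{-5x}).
- 4 e^{- 5 x}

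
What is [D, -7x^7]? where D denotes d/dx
- 49 x^{6}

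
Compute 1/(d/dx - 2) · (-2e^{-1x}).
\frac{2 e^{- x}}{3}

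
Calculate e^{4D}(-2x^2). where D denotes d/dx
- 2 x^{2} - 16 x - 32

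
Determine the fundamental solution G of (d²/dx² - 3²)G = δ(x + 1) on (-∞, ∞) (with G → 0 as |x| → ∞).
-\frac{e^{-3|x + 1|}}{6}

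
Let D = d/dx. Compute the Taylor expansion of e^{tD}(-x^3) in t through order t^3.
- t^{3} - 3 t^{2} x - 3 t x^{2} - x^{3}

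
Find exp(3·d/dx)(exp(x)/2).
\frac{e^{x + 3}}{2}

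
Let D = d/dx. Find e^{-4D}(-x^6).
- x^{6} + 24 x^{5} - 240 x^{4} + 1280 x^{3} - 3840 x^{2} + 6144 x - 4096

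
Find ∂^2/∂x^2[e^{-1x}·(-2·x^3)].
2 x \left(- x^{2} + 6 x - 6\right) e^{- x}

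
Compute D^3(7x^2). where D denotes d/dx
0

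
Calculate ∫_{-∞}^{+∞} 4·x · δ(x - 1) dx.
4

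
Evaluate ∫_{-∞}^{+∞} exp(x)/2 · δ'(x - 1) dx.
- \frac{e}{2}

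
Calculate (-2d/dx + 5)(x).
5 x - 2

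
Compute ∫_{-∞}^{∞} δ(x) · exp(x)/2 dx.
\frac{1}{2}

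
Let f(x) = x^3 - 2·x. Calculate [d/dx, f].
3 x^{2} - 2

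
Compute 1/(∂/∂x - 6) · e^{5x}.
- e^{5 x}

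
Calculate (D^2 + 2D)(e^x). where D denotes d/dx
3 e^{x}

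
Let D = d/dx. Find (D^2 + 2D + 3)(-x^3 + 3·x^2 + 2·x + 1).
- 3 x^{3} + 3 x^{2} + 12 x + 13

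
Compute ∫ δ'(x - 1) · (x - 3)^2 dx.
4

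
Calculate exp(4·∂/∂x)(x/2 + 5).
\frac{x}{2} + 7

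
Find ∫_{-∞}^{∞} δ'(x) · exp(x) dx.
-1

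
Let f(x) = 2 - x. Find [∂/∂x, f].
-1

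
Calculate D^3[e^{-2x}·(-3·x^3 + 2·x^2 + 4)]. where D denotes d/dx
2 \left(12 x^{3} - 62 x^{2} + 78 x - 37\right) e^{- 2 x}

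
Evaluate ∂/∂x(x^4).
4 x^{3}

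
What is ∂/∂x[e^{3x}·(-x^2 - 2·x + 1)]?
\left(- 3 x^{2} - 8 x + 1\right) e^{3 x}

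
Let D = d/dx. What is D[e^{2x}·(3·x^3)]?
x^{2} \left(6 x + 9\right) e^{2 x}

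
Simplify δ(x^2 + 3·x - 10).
\frac{\delta(x - 2) + \delta(x + 5)}{7}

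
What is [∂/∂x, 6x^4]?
24 x^{3}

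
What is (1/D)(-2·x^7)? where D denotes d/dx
- \frac{x^{8}}{4}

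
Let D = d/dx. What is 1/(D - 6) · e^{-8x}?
- \frac{e^{- 8 x}}{14}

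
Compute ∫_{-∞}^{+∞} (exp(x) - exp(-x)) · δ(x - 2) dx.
2 \sinh{\left(2 \right)}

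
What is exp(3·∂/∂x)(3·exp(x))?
3 e^{x + 3}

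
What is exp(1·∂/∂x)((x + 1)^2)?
x^{2} + 4 x + 4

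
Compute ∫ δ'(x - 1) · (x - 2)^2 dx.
2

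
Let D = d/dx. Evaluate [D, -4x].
-4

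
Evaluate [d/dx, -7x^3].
- 21 x^{2}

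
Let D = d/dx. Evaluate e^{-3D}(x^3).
x^{3} - 9 x^{2} + 27 x - 27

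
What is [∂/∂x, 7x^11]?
77 x^{10}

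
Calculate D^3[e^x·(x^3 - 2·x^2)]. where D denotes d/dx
\left(x^{3} + 7 x^{2} + 6 x - 6\right) e^{x}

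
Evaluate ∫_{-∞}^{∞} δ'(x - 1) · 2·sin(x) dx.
- 2 \cos{\left(1 \right)}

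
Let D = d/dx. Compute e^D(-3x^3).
- 3 x^{3} - 9 x^{2} - 9 x - 3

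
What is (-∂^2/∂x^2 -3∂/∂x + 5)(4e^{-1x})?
28 e^{- x}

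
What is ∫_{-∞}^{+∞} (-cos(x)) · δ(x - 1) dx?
- \cos{\left(1 \right)}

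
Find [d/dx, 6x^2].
12 x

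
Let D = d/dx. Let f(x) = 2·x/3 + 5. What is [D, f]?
\frac{2}{3}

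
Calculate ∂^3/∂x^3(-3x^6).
- 360 x^{3}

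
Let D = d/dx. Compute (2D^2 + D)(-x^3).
3 x \left(- x - 4\right)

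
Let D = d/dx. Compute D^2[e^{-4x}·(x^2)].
2 \left(8 x^{2} - 8 x + 1\right) e^{- 4 x}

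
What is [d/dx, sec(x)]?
\tan{\left(x \right)} \sec{\left(x \right)}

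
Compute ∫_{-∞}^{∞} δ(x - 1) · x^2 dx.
1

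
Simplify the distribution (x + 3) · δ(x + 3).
0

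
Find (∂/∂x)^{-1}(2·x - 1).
x^{2} - x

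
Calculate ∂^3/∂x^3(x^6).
120 x^{3}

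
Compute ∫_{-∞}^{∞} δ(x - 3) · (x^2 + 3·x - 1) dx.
17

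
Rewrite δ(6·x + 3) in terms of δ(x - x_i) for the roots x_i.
\frac{\delta(x + 1/2)}{6}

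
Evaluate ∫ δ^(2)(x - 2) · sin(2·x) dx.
- 4 \sin{\left(4 \right)}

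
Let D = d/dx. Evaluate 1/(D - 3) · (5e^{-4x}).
- \frac{5 e^{- 4 x}}{7}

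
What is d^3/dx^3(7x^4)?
168 x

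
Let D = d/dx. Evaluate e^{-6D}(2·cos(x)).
2 \cos{\left(x - 6 \right)}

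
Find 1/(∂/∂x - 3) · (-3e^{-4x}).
\frac{3 e^{- 4 x}}{7}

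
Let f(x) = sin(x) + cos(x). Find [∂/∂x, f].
- \sin{\left(x \right)} + \cos{\left(x \right)}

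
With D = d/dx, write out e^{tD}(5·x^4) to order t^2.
5 x^{2} \left(6 t^{2} + 4 t x + x^{2}\right)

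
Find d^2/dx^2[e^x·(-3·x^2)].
3 \left(- x^{2} - 4 x - 2\right) e^{x}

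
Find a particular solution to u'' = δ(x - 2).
\frac{|x - 2|}{2}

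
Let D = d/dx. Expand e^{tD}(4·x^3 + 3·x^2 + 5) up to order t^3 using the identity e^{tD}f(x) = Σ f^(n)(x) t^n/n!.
4 t^{3} + t^{2} \left(12 x + 3\right) + 6 t x \left(2 x + 1\right) + 4 x^{3} + 3 x^{2} + 5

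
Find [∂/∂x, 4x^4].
16 x^{3}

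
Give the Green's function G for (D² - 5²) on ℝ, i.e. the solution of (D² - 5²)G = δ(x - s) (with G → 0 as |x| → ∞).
-\frac{e^{-5|x-s|}}{10}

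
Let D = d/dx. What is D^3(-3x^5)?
- 180 x^{2}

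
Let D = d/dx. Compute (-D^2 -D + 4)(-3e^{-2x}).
- 6 e^{- 2 x}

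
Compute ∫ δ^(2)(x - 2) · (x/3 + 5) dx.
0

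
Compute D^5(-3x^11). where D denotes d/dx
- 166320 x^{6}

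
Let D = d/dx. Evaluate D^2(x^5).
20 x^{3}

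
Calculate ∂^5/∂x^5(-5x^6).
- 3600 x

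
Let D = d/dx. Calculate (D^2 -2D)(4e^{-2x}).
32 e^{- 2 x}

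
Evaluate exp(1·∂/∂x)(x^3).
x^{3} + 3 x^{2} + 3 x + 1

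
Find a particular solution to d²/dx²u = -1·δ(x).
-\frac{|x|}{2}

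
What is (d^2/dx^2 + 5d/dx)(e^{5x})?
50 e^{5 x}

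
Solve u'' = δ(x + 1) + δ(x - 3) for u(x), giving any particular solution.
\frac{|x + 1|}{2} + \frac{|x - 3|}{2}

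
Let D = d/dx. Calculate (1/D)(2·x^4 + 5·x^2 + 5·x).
\frac{2 x^{5}}{5} + \frac{5 x^{3}}{3} + \frac{5 x^{2}}{2}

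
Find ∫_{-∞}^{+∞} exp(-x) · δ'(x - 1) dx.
e^{-1}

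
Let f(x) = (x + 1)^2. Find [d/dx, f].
2 x + 2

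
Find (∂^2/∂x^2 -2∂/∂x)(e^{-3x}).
15 e^{- 3 x}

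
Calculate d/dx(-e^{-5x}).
5 e^{- 5 x}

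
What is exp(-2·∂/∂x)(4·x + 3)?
4 x - 5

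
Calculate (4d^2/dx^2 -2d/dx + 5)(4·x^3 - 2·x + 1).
20 x^{3} - 24 x^{2} + 86 x + 9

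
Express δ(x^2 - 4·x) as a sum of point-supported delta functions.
\frac{\delta(x - 4) + \delta(x)}{4}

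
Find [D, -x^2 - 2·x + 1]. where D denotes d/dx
- 2 x - 2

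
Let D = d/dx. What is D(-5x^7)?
- 35 x^{6}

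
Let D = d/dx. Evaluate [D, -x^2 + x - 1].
1 - 2 x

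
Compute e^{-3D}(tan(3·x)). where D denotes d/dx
\tan{\left(3 x - 9 \right)}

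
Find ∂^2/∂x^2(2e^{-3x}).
18 e^{- 3 x}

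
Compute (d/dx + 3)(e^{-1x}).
2 e^{- x}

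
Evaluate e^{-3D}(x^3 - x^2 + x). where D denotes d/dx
x^{3} - 10 x^{2} + 34 x - 39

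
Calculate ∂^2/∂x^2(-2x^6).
- 60 x^{4}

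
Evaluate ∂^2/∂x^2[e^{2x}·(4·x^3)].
8 x \left(2 x^{2} + 6 x + 3\right) e^{2 x}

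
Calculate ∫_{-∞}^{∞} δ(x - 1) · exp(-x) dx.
e^{-1}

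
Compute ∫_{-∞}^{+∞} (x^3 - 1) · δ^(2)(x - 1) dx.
6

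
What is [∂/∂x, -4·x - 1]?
-4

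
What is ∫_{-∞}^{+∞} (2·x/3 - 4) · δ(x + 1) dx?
- \frac{14}{3}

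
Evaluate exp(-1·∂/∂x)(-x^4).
- x^{4} + 4 x^{3} - 6 x^{2} + 4 x - 1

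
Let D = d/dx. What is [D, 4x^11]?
44 x^{10}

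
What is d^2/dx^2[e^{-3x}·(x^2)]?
\left(9 x^{2} - 12 x + 2\right) e^{- 3 x}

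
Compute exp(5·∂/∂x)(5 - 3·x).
- 3 x - 10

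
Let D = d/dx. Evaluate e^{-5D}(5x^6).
5 x^{6} - 150 x^{5} + 1875 x^{4} - 12500 x^{3} + 46875 x^{2} - 93750 x + 78125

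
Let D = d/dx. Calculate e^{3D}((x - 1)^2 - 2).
x^{2} + 4 x + 2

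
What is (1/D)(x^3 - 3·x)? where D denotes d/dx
\frac{x^{4}}{4} - \frac{3 x^{2}}{2}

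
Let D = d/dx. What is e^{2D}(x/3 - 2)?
\frac{x}{3} - \frac{4}{3}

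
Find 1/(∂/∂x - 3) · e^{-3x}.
- \frac{e^{- 3 x}}{6}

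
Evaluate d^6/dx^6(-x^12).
- 665280 x^{6}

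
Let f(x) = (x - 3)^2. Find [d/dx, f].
2 x - 6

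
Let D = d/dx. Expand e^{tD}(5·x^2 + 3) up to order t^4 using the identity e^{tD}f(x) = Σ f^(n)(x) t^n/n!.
5 t^{2} + 10 t x + 5 x^{2} + 3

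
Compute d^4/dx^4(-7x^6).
- 2520 x^{2}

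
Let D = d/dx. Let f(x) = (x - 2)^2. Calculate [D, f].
2 x - 4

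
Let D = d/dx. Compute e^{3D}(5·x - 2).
5 x + 13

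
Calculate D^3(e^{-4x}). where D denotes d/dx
- 64 e^{- 4 x}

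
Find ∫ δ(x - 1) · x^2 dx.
1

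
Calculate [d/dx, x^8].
8 x^{7}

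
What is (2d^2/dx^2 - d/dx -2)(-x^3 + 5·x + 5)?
2 x^{3} + 3 x^{2} - 22 x - 15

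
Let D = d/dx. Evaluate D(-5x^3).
- 15 x^{2}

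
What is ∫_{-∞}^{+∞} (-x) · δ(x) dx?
0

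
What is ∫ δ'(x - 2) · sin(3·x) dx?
- 3 \cos{\left(6 \right)}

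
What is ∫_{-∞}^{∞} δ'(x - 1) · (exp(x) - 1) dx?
- e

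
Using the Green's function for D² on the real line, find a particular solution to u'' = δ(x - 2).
\frac{|x - 2|}{2}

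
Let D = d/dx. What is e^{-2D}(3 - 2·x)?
7 - 2 x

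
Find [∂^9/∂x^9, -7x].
-63\frac{d^{8}}{dx^{8}}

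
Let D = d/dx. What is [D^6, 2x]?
12D^{5}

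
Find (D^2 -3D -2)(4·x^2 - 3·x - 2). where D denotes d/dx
- 8 x^{2} - 18 x + 21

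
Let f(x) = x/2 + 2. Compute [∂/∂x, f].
\frac{1}{2}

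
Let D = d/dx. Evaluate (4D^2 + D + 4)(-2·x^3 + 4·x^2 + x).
- 8 x^{3} + 10 x^{2} - 36 x + 33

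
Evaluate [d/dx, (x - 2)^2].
2 x - 4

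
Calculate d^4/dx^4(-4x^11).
- 31680 x^{7}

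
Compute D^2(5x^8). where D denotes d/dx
280 x^{6}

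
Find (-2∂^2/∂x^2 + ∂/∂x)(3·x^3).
9 x \left(x - 4\right)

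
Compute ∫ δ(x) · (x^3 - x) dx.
0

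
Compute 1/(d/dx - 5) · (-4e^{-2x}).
\frac{4 e^{- 2 x}}{7}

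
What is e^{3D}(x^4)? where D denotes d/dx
x^{4} + 12 x^{3} + 54 x^{2} + 108 x + 81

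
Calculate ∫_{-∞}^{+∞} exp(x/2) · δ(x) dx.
1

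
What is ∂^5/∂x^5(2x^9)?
30240 x^{4}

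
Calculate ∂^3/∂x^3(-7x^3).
-42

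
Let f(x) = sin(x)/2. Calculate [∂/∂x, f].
\frac{\cos{\left(x \right)}}{2}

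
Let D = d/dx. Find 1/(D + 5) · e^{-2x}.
\frac{e^{- 2 x}}{3}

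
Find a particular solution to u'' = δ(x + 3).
\frac{|x + 3|}{2}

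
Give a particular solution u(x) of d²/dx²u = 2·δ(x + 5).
|x + 5|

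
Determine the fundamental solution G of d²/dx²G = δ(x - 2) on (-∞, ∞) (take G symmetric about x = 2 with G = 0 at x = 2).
\frac{|x - 2|}{2}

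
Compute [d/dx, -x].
-1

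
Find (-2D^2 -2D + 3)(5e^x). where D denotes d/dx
- 5 e^{x}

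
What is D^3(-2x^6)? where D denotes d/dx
- 240 x^{3}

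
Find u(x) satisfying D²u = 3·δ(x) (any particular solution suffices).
\frac{3|x|}{2}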